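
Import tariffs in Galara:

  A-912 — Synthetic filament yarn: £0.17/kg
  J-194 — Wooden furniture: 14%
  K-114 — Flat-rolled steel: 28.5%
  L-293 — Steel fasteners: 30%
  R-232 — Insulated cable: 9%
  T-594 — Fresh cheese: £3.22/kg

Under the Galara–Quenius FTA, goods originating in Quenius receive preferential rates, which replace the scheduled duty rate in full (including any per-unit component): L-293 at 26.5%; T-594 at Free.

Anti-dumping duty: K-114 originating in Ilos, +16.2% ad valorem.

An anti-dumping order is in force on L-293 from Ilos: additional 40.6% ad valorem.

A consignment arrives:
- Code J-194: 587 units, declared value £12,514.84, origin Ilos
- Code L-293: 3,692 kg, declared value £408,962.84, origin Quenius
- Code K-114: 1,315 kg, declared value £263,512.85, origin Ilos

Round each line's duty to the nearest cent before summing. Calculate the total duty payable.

£227,917.47

Line 1 (J-194, Ilos, 587 units, £12,514.84):
Base rate for J-194 is 14%.
Duty = £12,514.84 × 14% = £1,752.08.
Line 2 (L-293, Quenius, 3,692 kg, £408,962.84):
Base rate for L-293 is 30%.
Origin Quenius qualifies under the Galara–Quenius agreement and L-293 is covered: preferential rate 26.5% applies instead.
The additional-duty order on L-293 targets Ilos, not Quenius; it does not apply.
Duty = £408,962.84 × 26.5% = £108,375.15.
Line 3 (K-114, Ilos, 1,315 kg, £263,512.85):
Base rate for K-114 is 28.5%.
Additional duty on K-114 from Ilos: +16.2%. Applied ad valorem rate: 28.5% + 16.2% = 44.7%.
Duty = £263,512.85 × 44.7% = £117,790.24.
Total = £1,752.08 + £108,375.15 + £117,790.24 = £227,917.47.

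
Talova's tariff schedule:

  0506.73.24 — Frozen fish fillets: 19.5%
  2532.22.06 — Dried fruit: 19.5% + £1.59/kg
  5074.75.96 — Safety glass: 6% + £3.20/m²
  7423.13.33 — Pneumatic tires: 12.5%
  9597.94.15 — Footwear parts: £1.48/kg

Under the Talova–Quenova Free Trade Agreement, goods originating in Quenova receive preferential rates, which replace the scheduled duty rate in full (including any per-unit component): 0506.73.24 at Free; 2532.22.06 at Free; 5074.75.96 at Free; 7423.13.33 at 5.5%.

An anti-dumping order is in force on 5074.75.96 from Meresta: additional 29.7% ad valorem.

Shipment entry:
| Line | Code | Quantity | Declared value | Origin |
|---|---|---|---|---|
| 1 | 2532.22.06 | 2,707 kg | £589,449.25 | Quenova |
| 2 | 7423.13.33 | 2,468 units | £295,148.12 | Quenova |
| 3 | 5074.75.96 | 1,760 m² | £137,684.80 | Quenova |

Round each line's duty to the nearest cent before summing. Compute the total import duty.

Line 1 (2532.22.06, Quenova, 2,707 kg, £589,449.25):
Base rate for 2532.22.06 is 19.5% + £1.59/kg.
Origin Quenova qualifies under the Talova–Quenova agreement and 2532.22.06 is covered: preferential rate Free applies instead.
Duty = £589,449.25 × 0% = £0.00.
Line 2 (7423.13.33, Quenova, 2,468 units, £295,148.12):
Base rate for 7423.13.33 is 12.5%.
Origin Quenova qualifies under the Talova–Quenova agreement and 7423.13.33 is covered: preferential rate 5.5% applies instead.
Duty = £295,148.12 × 5.5% = £16,233.15.
Line 3 (5074.75.96, Quenova, 1,760 m², £137,684.80):
Base rate for 5074.75.96 is 6% + £3.20/m².
Origin Quenova qualifies under the Talova–Quenova agreement and 5074.75.96 is covered: preferential rate Free applies instead.
The additional-duty order on 5074.75.96 targets Meresta, not Quenova; it does not apply.
Duty = £137,684.80 × 0% = £0.00.
Total = £0.00 + £16,233.15 + £0.00 = £16,233.15.

£16,233.15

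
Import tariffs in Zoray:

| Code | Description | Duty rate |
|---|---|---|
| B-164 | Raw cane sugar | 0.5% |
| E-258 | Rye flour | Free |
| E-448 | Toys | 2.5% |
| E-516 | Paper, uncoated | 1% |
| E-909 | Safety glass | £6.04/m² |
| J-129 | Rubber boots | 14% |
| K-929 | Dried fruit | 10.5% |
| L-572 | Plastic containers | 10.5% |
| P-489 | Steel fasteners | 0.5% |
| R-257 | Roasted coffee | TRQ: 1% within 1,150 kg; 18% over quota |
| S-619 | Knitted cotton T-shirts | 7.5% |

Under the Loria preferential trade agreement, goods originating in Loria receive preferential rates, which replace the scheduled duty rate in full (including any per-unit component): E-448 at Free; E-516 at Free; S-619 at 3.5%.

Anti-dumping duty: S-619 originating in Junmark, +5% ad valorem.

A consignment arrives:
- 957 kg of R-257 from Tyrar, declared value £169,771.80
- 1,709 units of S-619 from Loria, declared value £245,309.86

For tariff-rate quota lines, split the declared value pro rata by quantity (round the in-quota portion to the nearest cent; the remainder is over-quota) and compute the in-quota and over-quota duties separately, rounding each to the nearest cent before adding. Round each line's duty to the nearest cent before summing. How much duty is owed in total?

Line 1 (R-257, Tyrar, 957 kg, £169,771.80):
Code R-257 is under a tariff-rate quota (threshold 1,150 kg). Quantity 957 kg is within the quota, so the in-quota rate 1% applies to the full value.
Duty = £169,771.80 × 1% = £1,697.72.
Line 2 (S-619, Loria, 1,709 units, £245,309.86):
Base rate for S-619 is 7.5%.
Origin Loria qualifies under the Zoray–Loria agreement and S-619 is covered: preferential rate 3.5% applies instead.
The additional-duty order on S-619 targets Junmark, not Loria; it does not apply.
Duty = £245,309.86 × 3.5% = £8,585.85.
Total = £1,697.72 + £8,585.85 = £10,283.57.

£10,283.57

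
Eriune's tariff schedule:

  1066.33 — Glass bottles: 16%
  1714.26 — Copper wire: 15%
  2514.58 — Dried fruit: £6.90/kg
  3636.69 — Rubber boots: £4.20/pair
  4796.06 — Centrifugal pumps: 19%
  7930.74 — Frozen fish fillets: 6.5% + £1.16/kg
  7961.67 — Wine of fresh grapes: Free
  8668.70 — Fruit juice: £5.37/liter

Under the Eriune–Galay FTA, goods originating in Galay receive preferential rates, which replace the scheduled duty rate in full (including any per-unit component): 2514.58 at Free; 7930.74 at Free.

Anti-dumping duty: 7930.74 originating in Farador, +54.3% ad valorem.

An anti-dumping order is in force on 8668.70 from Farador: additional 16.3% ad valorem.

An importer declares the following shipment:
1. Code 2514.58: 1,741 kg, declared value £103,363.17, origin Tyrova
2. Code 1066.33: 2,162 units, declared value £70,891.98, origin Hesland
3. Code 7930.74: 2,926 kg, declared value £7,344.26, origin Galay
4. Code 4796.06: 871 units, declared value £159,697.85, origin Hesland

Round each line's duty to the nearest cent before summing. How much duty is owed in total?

£53,698.21

Line 1 (2514.58, Tyrova, 1,741 kg, £103,363.17):
Base rate for 2514.58 is £6.90/kg.
2514.58 has an FTA preferential rate, but origin Tyrova is not Galay; base rate stands.
Duty = 1,741 × £6.90 = £12,012.90.
Line 2 (1066.33, Hesland, 2,162 units, £70,891.98):
Base rate for 1066.33 is 16%.
Duty = £70,891.98 × 16% = £11,342.72.
Line 3 (7930.74, Galay, 2,926 kg, £7,344.26):
Base rate for 7930.74 is 6.5% + £1.16/kg.
Origin Galay qualifies under the Eriune–Galay agreement and 7930.74 is covered: preferential rate Free applies instead.
The additional-duty order on 7930.74 targets Farador, not Galay; it does not apply.
Duty = £7,344.26 × 0% = £0.00.
Line 4 (4796.06, Hesland, 871 units, £159,697.85):
Base rate for 4796.06 is 19%.
Duty = £159,697.85 × 19% = £30,342.59.
Total = £12,012.90 + £11,342.72 + £0.00 + £30,342.59 = £53,698.21.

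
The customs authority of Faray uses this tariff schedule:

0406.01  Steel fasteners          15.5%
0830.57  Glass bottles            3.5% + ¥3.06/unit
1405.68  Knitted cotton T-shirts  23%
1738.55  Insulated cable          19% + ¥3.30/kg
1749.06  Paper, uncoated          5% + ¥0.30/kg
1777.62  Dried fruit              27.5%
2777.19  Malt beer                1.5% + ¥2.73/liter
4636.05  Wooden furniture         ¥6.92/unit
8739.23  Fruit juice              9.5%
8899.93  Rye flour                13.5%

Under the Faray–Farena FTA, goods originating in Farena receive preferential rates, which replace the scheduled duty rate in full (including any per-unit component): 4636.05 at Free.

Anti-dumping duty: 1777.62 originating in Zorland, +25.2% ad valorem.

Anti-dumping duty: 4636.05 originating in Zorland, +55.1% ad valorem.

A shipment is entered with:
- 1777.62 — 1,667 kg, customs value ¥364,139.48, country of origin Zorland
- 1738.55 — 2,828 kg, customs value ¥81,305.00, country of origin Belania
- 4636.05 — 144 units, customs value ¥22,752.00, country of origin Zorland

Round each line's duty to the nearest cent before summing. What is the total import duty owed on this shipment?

Line 1 (1777.62, Zorland, 1,667 kg, ¥364,139.48):
Base rate for 1777.62 is 27.5%.
Additional duty on 1777.62 from Zorland: +25.2%. Applied ad valorem rate: 27.5% + 25.2% = 52.7%.
Duty = ¥364,139.48 × 52.7% = ¥191,901.51.
Line 2 (1738.55, Belania, 2,828 kg, ¥81,305.00):
Base rate for 1738.55 is 19% + ¥3.30/kg.
Duty = ¥81,305.00 × 19% + 2,828 × ¥3.30 = ¥24,780.35.
Line 3 (4636.05, Zorland, 144 units, ¥22,752.00):
Base rate for 4636.05 is ¥6.92/unit.
4636.05 has an FTA preferential rate, but origin Zorland is not Farena; base rate stands.
Additional duty on 4636.05 from Zorland: +55.1% ad valorem. Applied ad valorem rate = 55.1%.
Duty = ¥22,752.00 × 55.1% + 144 × ¥6.92 = ¥13,532.83.
Total = ¥191,901.51 + ¥24,780.35 + ¥13,532.83 = ¥230,214.69.

¥230,214.69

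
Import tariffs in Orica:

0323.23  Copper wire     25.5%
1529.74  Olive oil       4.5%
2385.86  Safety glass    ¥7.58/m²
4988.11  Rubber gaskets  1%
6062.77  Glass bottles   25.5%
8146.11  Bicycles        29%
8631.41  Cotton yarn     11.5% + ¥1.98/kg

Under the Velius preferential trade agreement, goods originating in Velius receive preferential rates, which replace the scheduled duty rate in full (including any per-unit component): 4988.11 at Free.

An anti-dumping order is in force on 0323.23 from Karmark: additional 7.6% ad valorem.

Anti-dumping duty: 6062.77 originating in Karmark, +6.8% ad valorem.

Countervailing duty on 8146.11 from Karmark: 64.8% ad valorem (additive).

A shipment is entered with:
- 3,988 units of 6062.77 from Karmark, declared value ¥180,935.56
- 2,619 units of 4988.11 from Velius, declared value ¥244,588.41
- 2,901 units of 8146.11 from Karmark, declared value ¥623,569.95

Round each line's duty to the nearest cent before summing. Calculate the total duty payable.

¥643,350.80

Line 1 (6062.77, Karmark, 3,988 units, ¥180,935.56):
Base rate for 6062.77 is 25.5%.
Additional duty on 6062.77 from Karmark: +6.8%. Applied ad valorem rate: 25.5% + 6.8% = 32.3%.
Duty = ¥180,935.56 × 32.3% = ¥58,442.19.
Line 2 (4988.11, Velius, 2,619 units, ¥244,588.41):
Base rate for 4988.11 is 1%.
Origin Velius qualifies under the Orica–Velius agreement and 4988.11 is covered: preferential rate Free applies instead.
Duty = ¥244,588.41 × 0% = ¥0.00.
Line 3 (8146.11, Karmark, 2,901 units, ¥623,569.95):
Base rate for 8146.11 is 29%.
Additional duty on 8146.11 from Karmark: +64.8%. Applied ad valorem rate: 29% + 64.8% = 93.8%.
Duty = ¥623,569.95 × 93.8% = ¥584,908.61.
Total = ¥58,442.19 + ¥0.00 + ¥584,908.61 = ¥643,350.80.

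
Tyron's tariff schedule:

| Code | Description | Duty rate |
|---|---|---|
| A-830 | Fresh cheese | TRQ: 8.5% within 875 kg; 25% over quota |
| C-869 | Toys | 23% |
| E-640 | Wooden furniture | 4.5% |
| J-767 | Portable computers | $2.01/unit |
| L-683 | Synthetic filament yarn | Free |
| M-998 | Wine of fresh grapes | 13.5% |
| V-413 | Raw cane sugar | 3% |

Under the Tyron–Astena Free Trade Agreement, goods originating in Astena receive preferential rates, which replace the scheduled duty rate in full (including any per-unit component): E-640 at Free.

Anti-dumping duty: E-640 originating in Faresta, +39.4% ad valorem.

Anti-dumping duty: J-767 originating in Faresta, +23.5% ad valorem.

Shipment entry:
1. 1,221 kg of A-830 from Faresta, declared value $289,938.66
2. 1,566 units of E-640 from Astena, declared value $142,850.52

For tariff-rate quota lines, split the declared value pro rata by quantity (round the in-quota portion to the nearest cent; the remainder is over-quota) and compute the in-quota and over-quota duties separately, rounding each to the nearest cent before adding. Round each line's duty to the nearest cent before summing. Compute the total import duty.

$38,201.38

Line 1 (A-830, Faresta, 1,221 kg, $289,938.66):
Code A-830 is under a tariff-rate quota (threshold 875 kg). In-quota: 875 kg at 8.5%; over-quota: 346 kg at 25%.
Pro-rata value split: in-quota = $289,938.66 × 875/1,221 = $207,777.50; over-quota = $289,938.66 − $207,777.50 = $82,161.16.
In-quota duty = $207,777.50 × 8.5% = $17,661.09. Over-quota duty = $82,161.16 × 25% = $20,540.29.
Line duty = $17,661.09 + $20,540.29 = $38,201.38.
Line 2 (E-640, Astena, 1,566 units, $142,850.52):
Base rate for E-640 is 4.5%.
Origin Astena qualifies under the Tyron–Astena agreement and E-640 is covered: preferential rate Free applies instead.
The additional-duty order on E-640 targets Faresta, not Astena; it does not apply.
Duty = $142,850.52 × 0% = $0.00.
Total = $38,201.38 + $0.00 = $38,201.38.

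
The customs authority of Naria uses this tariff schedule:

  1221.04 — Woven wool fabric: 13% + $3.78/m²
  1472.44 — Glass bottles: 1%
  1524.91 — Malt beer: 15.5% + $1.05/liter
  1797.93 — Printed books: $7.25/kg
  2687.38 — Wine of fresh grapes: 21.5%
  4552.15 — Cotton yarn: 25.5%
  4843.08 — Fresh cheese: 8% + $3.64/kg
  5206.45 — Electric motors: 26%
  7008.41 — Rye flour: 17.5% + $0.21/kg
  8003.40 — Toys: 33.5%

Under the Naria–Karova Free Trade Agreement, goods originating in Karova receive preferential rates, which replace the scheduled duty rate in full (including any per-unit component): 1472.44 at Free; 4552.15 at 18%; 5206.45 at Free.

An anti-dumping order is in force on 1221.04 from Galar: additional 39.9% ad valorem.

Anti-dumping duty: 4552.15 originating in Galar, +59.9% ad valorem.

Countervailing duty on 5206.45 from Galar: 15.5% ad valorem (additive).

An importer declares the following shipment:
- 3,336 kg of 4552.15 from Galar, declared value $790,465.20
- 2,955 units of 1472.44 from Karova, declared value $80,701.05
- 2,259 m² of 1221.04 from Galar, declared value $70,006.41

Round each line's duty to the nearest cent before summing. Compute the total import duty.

$720,629.69

Line 1 (4552.15, Galar, 3,336 kg, $790,465.20):
Base rate for 4552.15 is 25.5%.
4552.15 has an FTA preferential rate, but origin Galar is not Karova; base rate stands.
Additional duty on 4552.15 from Galar: +59.9%. Applied ad valorem rate: 25.5% + 59.9% = 85.4%.
Duty = $790,465.20 × 85.4% = $675,057.28.
Line 2 (1472.44, Karova, 2,955 units, $80,701.05):
Base rate for 1472.44 is 1%.
Origin Karova qualifies under the Naria–Karova agreement and 1472.44 is covered: preferential rate Free applies instead.
Duty = $80,701.05 × 0% = $0.00.
Line 3 (1221.04, Galar, 2,259 m², $70,006.41):
Base rate for 1221.04 is 13% + $3.78/m².
Additional duty on 1221.04 from Galar: +39.9%. Applied ad valorem rate: 13% + 39.9% = 52.9%.
Duty = $70,006.41 × 52.9% + 2,259 × $3.78 = $45,572.41.
Total = $675,057.28 + $0.00 + $45,572.41 = $720,629.69.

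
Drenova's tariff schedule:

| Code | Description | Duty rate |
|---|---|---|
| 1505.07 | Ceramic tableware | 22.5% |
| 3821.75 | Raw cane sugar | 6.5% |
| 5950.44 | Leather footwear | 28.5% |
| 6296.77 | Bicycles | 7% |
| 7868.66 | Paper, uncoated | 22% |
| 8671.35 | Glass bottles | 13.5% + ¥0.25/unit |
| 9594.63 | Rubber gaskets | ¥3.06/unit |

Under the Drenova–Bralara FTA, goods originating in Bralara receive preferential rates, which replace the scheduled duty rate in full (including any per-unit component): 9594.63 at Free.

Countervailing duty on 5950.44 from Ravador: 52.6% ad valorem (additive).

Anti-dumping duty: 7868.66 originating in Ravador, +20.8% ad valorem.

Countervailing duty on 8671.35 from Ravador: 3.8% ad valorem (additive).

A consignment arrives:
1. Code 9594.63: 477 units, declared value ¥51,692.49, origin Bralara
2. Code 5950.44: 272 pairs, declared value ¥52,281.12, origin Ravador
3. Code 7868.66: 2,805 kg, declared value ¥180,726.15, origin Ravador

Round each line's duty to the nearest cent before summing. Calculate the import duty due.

¥119,750.78

Line 1 (9594.63, Bralara, 477 units, ¥51,692.49):
Base rate for 9594.63 is ¥3.06/unit.
Origin Bralara qualifies under the Drenova–Bralara agreement and 9594.63 is covered: preferential rate Free applies instead.
Duty = ¥51,692.49 × 0% = ¥0.00.
Line 2 (5950.44, Ravador, 272 pairs, ¥52,281.12):
Base rate for 5950.44 is 28.5%.
Additional duty on 5950.44 from Ravador: +52.6%. Applied ad valorem rate: 28.5% + 52.6% = 81.1%.
Duty = ¥52,281.12 × 81.1% = ¥42,399.99.
Line 3 (7868.66, Ravador, 2,805 kg, ¥180,726.15):
Base rate for 7868.66 is 22%.
Additional duty on 7868.66 from Ravador: +20.8%. Applied ad valorem rate: 22% + 20.8% = 42.8%.
Duty = ¥180,726.15 × 42.8% = ¥77,350.79.
Total = ¥0.00 + ¥42,399.99 + ¥77,350.79 = ¥119,750.78.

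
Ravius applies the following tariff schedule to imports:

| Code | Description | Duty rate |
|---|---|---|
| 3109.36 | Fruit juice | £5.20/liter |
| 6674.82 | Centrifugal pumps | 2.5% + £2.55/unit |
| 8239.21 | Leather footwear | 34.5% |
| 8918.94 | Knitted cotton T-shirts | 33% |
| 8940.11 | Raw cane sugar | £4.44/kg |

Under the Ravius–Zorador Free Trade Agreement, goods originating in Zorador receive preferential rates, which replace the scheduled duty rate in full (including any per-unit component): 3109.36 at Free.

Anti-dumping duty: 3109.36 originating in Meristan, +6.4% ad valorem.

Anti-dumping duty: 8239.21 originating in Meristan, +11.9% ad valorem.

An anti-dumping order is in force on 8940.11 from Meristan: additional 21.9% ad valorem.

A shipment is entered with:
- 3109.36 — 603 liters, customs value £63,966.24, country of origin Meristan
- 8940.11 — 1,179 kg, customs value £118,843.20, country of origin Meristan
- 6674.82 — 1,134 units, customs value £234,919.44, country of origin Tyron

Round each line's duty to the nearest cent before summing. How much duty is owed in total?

£47,255.55

Line 1 (3109.36, Meristan, 603 liters, £63,966.24):
Base rate for 3109.36 is £5.20/liter.
3109.36 has an FTA preferential rate, but origin Meristan is not Zorador; base rate stands.
Additional duty on 3109.36 from Meristan: +6.4% ad valorem. Applied ad valorem rate = 6.4%.
Duty = £63,966.24 × 6.4% + 603 × £5.20 = £7,229.44.
Line 2 (8940.11, Meristan, 1,179 kg, £118,843.20):
Base rate for 8940.11 is £4.44/kg.
Additional duty on 8940.11 from Meristan: +21.9% ad valorem. Applied ad valorem rate = 21.9%.
Duty = £118,843.20 × 21.9% + 1,179 × £4.44 = £31,261.42.
Line 3 (6674.82, Tyron, 1,134 units, £234,919.44):
Base rate for 6674.82 is 2.5% + £2.55/unit.
Duty = £234,919.44 × 2.5% + 1,134 × £2.55 = £8,764.69.
Total = £7,229.44 + £31,261.42 + £8,764.69 = £47,255.55.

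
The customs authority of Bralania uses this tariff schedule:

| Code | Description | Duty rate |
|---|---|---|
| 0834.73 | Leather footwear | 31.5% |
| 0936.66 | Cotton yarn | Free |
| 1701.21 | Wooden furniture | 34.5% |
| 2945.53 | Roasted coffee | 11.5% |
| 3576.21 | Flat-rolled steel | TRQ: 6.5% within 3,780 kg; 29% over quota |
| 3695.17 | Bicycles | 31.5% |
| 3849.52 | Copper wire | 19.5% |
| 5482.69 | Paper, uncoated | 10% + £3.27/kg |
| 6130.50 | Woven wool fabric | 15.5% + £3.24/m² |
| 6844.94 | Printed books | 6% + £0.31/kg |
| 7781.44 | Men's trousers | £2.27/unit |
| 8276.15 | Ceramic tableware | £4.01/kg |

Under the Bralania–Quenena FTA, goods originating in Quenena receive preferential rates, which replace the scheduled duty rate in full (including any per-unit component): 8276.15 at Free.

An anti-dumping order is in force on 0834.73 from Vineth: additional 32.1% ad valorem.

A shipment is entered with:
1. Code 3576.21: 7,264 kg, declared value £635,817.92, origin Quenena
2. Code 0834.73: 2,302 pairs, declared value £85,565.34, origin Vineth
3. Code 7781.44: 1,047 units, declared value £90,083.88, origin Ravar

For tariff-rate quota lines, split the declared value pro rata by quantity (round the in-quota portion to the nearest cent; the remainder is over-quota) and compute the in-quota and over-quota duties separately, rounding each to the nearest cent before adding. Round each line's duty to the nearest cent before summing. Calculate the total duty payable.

Line 1 (3576.21, Quenena, 7,264 kg, £635,817.92):
Code 3576.21 is under a tariff-rate quota (threshold 3,780 kg). In-quota: 3,780 kg at 6.5%; over-quota: 3,484 kg at 29%.
Pro-rata value split: in-quota = £635,817.92 × 3,780/7,264 = £330,863.40; over-quota = £635,817.92 − £330,863.40 = £304,954.52.
In-quota duty = £330,863.40 × 6.5% = £21,506.12. Over-quota duty = £304,954.52 × 29% = £88,436.81.
Line duty = £21,506.12 + £88,436.81 = £109,942.93.
Line 2 (0834.73, Vineth, 2,302 pairs, £85,565.34):
Base rate for 0834.73 is 31.5%.
Additional duty on 0834.73 from Vineth: +32.1%. Applied ad valorem rate: 31.5% + 32.1% = 63.6%.
Duty = £85,565.34 × 63.6% = £54,419.56.
Line 3 (7781.44, Ravar, 1,047 units, £90,083.88):
Base rate for 7781.44 is £2.27/unit.
Duty = 1,047 × £2.27 = £2,376.69.
Total = £109,942.93 + £54,419.56 + £2,376.69 = £166,739.18.

£166,739.18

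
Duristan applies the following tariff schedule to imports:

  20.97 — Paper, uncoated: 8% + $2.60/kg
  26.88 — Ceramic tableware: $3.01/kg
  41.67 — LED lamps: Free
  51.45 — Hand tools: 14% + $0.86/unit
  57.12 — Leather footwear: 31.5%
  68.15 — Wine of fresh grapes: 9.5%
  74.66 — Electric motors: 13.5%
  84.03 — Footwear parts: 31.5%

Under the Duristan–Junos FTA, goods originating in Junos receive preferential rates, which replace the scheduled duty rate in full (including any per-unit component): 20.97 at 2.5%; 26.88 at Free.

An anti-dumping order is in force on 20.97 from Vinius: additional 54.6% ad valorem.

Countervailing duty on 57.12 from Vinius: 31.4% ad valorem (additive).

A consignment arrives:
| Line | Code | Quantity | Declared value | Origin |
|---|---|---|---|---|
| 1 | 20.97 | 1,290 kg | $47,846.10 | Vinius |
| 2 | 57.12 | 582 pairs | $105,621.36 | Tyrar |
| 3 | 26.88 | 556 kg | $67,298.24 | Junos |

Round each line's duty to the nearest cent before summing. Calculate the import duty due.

Line 1 (20.97, Vinius, 1,290 kg, $47,846.10):
Base rate for 20.97 is 8% + $2.60/kg.
20.97 has an FTA preferential rate, but origin Vinius is not Junos; base rate stands.
Additional duty on 20.97 from Vinius: +54.6%. Applied ad valorem rate: 8% + 54.6% = 62.6%.
Duty = $47,846.10 × 62.6% + 1,290 × $2.60 = $33,305.66.
Line 2 (57.12, Tyrar, 582 pairs, $105,621.36):
Base rate for 57.12 is 31.5%.
The additional-duty order on 57.12 targets Vinius, not Tyrar; it does not apply.
Duty = $105,621.36 × 31.5% = $33,270.73.
Line 3 (26.88, Junos, 556 kg, $67,298.24):
Base rate for 26.88 is $3.01/kg.
Origin Junos qualifies under the Duristan–Junos agreement and 26.88 is covered: preferential rate Free applies instead.
Duty = $67,298.24 × 0% = $0.00.
Total = $33,305.66 + $33,270.73 + $0.00 = $66,576.39.

$66,576.39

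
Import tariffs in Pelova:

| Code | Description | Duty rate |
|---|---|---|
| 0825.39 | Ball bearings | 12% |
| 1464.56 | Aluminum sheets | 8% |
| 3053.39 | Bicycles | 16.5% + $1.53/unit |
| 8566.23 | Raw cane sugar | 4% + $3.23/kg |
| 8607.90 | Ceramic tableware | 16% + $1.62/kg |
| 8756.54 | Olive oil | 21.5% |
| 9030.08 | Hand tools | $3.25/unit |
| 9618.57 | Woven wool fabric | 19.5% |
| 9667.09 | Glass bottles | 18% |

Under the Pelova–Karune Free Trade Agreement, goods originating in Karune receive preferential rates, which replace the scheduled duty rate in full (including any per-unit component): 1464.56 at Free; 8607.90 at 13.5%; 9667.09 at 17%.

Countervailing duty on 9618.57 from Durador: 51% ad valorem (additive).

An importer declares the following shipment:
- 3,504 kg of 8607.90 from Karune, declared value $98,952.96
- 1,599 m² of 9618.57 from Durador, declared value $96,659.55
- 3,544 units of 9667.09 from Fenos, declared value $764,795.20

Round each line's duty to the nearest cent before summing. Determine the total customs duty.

$219,166.77

Line 1 (8607.90, Karune, 3,504 kg, $98,952.96):
Base rate for 8607.90 is 16% + $1.62/kg.
Origin Karune qualifies under the Pelova–Karune agreement and 8607.90 is covered: preferential rate 13.5% applies instead.
Duty = $98,952.96 × 13.5% = $13,358.65.
Line 2 (9618.57, Durador, 1,599 m², $96,659.55):
Base rate for 9618.57 is 19.5%.
Additional duty on 9618.57 from Durador: +51%. Applied ad valorem rate: 19.5% + 51% = 70.5%.
Duty = $96,659.55 × 70.5% = $68,144.98.
Line 3 (9667.09, Fenos, 3,544 units, $764,795.20):
Base rate for 9667.09 is 18%.
9667.09 has an FTA preferential rate, but origin Fenos is not Karune; base rate stands.
Duty = $764,795.20 × 18% = $137,663.14.
Total = $13,358.65 + $68,144.98 + $137,663.14 = $219,166.77.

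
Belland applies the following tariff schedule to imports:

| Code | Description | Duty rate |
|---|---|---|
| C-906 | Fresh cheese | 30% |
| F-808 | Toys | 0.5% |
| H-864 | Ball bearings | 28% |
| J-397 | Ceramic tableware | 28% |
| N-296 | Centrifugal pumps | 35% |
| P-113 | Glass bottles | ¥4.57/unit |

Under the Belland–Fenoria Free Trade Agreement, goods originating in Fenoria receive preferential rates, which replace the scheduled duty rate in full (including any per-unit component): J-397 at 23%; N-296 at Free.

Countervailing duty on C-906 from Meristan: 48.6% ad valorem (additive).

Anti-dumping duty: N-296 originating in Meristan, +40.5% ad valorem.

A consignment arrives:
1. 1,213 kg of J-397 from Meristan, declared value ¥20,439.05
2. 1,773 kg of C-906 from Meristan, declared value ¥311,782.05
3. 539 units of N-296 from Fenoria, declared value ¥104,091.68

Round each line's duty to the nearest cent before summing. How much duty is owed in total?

¥250,783.62

Line 1 (J-397, Meristan, 1,213 kg, ¥20,439.05):
Base rate for J-397 is 28%.
J-397 has an FTA preferential rate, but origin Meristan is not Fenoria; base rate stands.
Duty = ¥20,439.05 × 28% = ¥5,722.93.
Line 2 (C-906, Meristan, 1,773 kg, ¥311,782.05):
Base rate for C-906 is 30%.
Additional duty on C-906 from Meristan: +48.6%. Applied ad valorem rate: 30% + 48.6% = 78.6%.
Duty = ¥311,782.05 × 78.6% = ¥245,060.69.
Line 3 (N-296, Fenoria, 539 units, ¥104,091.68):
Base rate for N-296 is 35%.
Origin Fenoria qualifies under the Belland–Fenoria agreement and N-296 is covered: preferential rate Free applies instead.
The additional-duty order on N-296 targets Meristan, not Fenoria; it does not apply.
Duty = ¥104,091.68 × 0% = ¥0.00.
Total = ¥5,722.93 + ¥245,060.69 + ¥0.00 = ¥250,783.62.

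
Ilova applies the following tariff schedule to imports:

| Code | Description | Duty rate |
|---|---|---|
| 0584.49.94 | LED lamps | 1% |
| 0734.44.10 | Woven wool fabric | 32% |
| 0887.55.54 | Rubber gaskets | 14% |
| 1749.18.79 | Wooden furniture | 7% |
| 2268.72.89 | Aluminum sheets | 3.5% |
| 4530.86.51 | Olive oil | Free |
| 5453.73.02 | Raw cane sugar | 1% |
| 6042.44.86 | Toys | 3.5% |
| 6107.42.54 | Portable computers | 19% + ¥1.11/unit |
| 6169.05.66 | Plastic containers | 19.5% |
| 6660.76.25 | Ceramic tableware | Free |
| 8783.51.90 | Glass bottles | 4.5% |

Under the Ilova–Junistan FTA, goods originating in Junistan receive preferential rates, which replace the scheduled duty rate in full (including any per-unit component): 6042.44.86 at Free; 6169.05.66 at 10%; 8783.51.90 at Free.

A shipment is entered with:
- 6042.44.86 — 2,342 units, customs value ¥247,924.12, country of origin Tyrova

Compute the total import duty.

¥8,677.34

Line 1 (6042.44.86, Tyrova, 2,342 units, ¥247,924.12):
Base rate for 6042.44.86 is 3.5%.
6042.44.86 has an FTA preferential rate, but origin Tyrova is not Junistan; base rate stands.
Duty = ¥247,924.12 × 3.5% = ¥8,677.34.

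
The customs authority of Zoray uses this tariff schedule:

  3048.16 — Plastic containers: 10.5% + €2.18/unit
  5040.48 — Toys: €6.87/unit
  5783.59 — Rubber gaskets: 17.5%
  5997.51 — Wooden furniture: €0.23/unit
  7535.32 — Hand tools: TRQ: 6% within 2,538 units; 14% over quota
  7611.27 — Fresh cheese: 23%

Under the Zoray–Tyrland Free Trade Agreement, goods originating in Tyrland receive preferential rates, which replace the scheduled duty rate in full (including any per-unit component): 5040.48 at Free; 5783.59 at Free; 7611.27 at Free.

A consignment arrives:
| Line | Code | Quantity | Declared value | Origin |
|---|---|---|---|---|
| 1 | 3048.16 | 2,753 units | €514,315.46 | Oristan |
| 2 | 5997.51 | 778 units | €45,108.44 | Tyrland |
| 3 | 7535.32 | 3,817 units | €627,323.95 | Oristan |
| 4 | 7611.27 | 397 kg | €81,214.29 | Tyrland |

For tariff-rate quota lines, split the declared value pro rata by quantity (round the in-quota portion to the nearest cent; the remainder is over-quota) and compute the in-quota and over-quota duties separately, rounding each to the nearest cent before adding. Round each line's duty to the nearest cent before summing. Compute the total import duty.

Line 1 (3048.16, Oristan, 2,753 units, €514,315.46):
Base rate for 3048.16 is 10.5% + €2.18/unit.
Duty = €514,315.46 × 10.5% + 2,753 × €2.18 = €60,004.66.
Line 2 (5997.51, Tyrland, 778 units, €45,108.44):
Base rate for 5997.51 is €0.23/unit.
Origin Tyrland is the FTA partner but 5997.51 is not on the preference list; base rate stands.
Duty = 778 × €0.23 = €178.94.
Line 3 (7535.32, Oristan, 3,817 units, €627,323.95):
Code 7535.32 is under a tariff-rate quota (threshold 2,538 units). In-quota: 2,538 units at 6%; over-quota: 1,279 units at 14%.
Pro-rata value split: in-quota = €627,323.95 × 2,538/3,817 = €417,120.30; over-quota = €627,323.95 − €417,120.30 = €210,203.65.
In-quota duty = €417,120.30 × 6% = €25,027.22. Over-quota duty = €210,203.65 × 14% = €29,428.51.
Line duty = €25,027.22 + €29,428.51 = €54,455.73.
Line 4 (7611.27, Tyrland, 397 kg, €81,214.29):
Base rate for 7611.27 is 23%.
Origin Tyrland qualifies under the Zoray–Tyrland agreement and 7611.27 is covered: preferential rate Free applies instead.
Duty = €81,214.29 × 0% = €0.00.
Total = €60,004.66 + €178.94 + €54,455.73 + €0.00 = €114,639.33.

€114,639.33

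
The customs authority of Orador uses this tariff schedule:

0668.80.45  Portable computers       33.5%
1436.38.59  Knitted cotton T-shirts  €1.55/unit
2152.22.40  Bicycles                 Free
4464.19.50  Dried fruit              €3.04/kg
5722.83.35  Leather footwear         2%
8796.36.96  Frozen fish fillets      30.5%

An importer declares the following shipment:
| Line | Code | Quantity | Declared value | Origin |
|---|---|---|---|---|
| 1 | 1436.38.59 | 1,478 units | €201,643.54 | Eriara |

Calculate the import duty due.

Line 1 (1436.38.59, Eriara, 1,478 units, €201,643.54):
Base rate for 1436.38.59 is €1.55/unit.
Duty = 1,478 × €1.55 = €2,290.90.

€2,290.90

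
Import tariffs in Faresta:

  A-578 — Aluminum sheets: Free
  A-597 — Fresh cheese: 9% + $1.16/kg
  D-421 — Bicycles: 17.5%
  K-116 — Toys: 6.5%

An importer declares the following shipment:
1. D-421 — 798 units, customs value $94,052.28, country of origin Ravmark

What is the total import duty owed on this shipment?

Line 1 (D-421, Ravmark, 798 units, $94,052.28):
Base rate for D-421 is 17.5%.
Duty = $94,052.28 × 17.5% = $16,459.15.

$16,459.15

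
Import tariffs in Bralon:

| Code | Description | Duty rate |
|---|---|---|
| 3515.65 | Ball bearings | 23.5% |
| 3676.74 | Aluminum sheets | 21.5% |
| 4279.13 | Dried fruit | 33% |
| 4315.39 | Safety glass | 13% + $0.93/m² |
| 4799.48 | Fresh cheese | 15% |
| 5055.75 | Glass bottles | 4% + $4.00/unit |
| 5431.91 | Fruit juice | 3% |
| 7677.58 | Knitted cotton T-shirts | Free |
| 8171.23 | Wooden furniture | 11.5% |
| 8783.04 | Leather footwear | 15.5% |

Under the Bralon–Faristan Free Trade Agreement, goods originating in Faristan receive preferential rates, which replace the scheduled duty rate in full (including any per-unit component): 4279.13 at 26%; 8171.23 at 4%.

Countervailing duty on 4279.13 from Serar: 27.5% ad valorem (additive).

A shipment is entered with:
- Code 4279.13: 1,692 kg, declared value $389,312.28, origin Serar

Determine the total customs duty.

Line 1 (4279.13, Serar, 1,692 kg, $389,312.28):
Base rate for 4279.13 is 33%.
4279.13 has an FTA preferential rate, but origin Serar is not Faristan; base rate stands.
Additional duty on 4279.13 from Serar: +27.5%. Applied ad valorem rate: 33% + 27.5% = 60.5%.
Duty = $389,312.28 × 60.5% = $235,533.93.

$235,533.93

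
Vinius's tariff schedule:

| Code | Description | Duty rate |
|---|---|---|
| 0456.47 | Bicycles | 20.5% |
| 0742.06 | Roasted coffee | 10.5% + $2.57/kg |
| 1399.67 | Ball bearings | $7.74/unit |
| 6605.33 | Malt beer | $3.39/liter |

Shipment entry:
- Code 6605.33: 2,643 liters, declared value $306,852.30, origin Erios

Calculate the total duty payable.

$8,959.77

Line 1 (6605.33, Erios, 2,643 liters, $306,852.30):
Base rate for 6605.33 is $3.39/liter.
Duty = 2,643 × $3.39 = $8,959.77.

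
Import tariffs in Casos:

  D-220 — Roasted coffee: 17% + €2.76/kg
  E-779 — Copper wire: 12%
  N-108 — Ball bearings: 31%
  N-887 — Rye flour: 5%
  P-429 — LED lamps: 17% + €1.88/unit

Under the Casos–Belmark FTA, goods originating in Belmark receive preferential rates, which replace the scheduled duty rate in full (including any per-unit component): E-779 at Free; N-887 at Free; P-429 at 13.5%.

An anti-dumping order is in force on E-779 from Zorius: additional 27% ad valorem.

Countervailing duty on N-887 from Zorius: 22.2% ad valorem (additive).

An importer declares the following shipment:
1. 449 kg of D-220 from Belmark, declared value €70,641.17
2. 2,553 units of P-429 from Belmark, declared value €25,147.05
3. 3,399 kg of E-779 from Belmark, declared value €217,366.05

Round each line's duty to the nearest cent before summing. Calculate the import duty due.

€16,643.09

Line 1 (D-220, Belmark, 449 kg, €70,641.17):
Base rate for D-220 is 17% + €2.76/kg.
Origin Belmark is the FTA partner but D-220 is not on the preference list; base rate stands.
Duty = €70,641.17 × 17% + 449 × €2.76 = €13,248.24.
Line 2 (P-429, Belmark, 2,553 units, €25,147.05):
Base rate for P-429 is 17% + €1.88/unit.
Origin Belmark qualifies under the Casos–Belmark agreement and P-429 is covered: preferential rate 13.5% applies instead.
Duty = €25,147.05 × 13.5% = €3,394.85.
Line 3 (E-779, Belmark, 3,399 kg, €217,366.05):
Base rate for E-779 is 12%.
Origin Belmark qualifies under the Casos–Belmark agreement and E-779 is covered: preferential rate Free applies instead.
The additional-duty order on E-779 targets Zorius, not Belmark; it does not apply.
Duty = €217,366.05 × 0% = €0.00.
Total = €13,248.24 + €3,394.85 + €0.00 = €16,643.09.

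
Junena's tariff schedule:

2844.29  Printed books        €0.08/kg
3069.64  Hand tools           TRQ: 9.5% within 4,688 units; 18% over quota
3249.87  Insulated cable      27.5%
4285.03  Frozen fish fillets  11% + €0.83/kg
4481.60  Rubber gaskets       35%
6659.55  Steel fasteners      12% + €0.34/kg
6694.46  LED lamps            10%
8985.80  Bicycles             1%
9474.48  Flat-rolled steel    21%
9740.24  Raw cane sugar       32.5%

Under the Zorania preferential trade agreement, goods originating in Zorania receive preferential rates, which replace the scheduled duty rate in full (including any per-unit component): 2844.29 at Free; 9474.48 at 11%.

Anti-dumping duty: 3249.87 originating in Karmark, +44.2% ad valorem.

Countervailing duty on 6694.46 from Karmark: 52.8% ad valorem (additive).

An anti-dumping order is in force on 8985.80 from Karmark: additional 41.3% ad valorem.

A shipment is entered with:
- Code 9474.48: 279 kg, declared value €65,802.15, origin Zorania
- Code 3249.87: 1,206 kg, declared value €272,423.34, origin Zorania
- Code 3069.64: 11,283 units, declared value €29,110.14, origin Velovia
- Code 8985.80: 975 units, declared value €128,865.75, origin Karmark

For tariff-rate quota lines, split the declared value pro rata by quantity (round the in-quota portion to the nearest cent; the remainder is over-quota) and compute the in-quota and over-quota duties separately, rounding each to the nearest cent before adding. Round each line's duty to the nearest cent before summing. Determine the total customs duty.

€140,876.62

Line 1 (9474.48, Zorania, 279 kg, €65,802.15):
Base rate for 9474.48 is 21%.
Origin Zorania qualifies under the Junena–Zorania agreement and 9474.48 is covered: preferential rate 11% applies instead.
Duty = €65,802.15 × 11% = €7,238.24.
Line 2 (3249.87, Zorania, 1,206 kg, €272,423.34):
Base rate for 3249.87 is 27.5%.
Origin Zorania is the FTA partner but 3249.87 is not on the preference list; base rate stands.
The additional-duty order on 3249.87 targets Karmark, not Zorania; it does not apply.
Duty = €272,423.34 × 27.5% = €74,916.42.
Line 3 (3069.64, Velovia, 11,283 units, €29,110.14):
Code 3069.64 is under a tariff-rate quota (threshold 4,688 units). In-quota: 4,688 units at 9.5%; over-quota: 6,595 units at 18%.
Pro-rata value split: in-quota = €29,110.14 × 4,688/11,283 = €12,095.04; over-quota = €29,110.14 − €12,095.04 = €17,015.10.
In-quota duty = €12,095.04 × 9.5% = €1,149.03. Over-quota duty = €17,015.10 × 18% = €3,062.72.
Line duty = €1,149.03 + €3,062.72 = €4,211.75.
Line 4 (8985.80, Karmark, 975 units, €128,865.75):
Base rate for 8985.80 is 1%.
Additional duty on 8985.80 from Karmark: +41.3%. Applied ad valorem rate: 1% + 41.3% = 42.3%.
Duty = €128,865.75 × 42.3% = €54,510.21.
Total = €7,238.24 + €74,916.42 + €4,211.75 + €54,510.21 = €140,876.62.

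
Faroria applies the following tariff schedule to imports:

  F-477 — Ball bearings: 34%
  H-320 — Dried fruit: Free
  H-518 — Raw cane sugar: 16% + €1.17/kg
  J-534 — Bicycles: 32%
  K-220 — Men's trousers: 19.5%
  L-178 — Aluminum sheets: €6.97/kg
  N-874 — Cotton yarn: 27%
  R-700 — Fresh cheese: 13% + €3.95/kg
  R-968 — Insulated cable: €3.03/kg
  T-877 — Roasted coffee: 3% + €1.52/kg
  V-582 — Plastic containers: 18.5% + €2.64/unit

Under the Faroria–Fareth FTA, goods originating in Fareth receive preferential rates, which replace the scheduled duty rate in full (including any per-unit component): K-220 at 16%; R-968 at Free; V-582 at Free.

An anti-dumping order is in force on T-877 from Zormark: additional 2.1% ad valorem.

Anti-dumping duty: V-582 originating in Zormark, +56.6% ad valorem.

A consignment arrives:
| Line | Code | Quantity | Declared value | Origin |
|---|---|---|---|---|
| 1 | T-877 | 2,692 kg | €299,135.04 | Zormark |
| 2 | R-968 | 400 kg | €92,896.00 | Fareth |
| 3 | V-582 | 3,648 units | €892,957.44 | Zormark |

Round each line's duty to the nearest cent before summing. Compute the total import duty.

€699,589.49

Line 1 (T-877, Zormark, 2,692 kg, €299,135.04):
Base rate for T-877 is 3% + €1.52/kg.
Additional duty on T-877 from Zormark: +2.1%. Applied ad valorem rate: 3% + 2.1% = 5.1%.
Duty = €299,135.04 × 5.1% + 2,692 × €1.52 = €19,347.73.
Line 2 (R-968, Fareth, 400 kg, €92,896.00):
Base rate for R-968 is €3.03/kg.
Origin Fareth qualifies under the Faroria–Fareth agreement and R-968 is covered: preferential rate Free applies instead.
Duty = €92,896.00 × 0% = €0.00.
Line 3 (V-582, Zormark, 3,648 units, €892,957.44):
Base rate for V-582 is 18.5% + €2.64/unit.
V-582 has an FTA preferential rate, but origin Zormark is not Fareth; base rate stands.
Additional duty on V-582 from Zormark: +56.6%. Applied ad valorem rate: 18.5% + 56.6% = 75.1%.
Duty = €892,957.44 × 75.1% + 3,648 × €2.64 = €680,241.76.
Total = €19,347.73 + €0.00 + €680,241.76 = €699,589.49.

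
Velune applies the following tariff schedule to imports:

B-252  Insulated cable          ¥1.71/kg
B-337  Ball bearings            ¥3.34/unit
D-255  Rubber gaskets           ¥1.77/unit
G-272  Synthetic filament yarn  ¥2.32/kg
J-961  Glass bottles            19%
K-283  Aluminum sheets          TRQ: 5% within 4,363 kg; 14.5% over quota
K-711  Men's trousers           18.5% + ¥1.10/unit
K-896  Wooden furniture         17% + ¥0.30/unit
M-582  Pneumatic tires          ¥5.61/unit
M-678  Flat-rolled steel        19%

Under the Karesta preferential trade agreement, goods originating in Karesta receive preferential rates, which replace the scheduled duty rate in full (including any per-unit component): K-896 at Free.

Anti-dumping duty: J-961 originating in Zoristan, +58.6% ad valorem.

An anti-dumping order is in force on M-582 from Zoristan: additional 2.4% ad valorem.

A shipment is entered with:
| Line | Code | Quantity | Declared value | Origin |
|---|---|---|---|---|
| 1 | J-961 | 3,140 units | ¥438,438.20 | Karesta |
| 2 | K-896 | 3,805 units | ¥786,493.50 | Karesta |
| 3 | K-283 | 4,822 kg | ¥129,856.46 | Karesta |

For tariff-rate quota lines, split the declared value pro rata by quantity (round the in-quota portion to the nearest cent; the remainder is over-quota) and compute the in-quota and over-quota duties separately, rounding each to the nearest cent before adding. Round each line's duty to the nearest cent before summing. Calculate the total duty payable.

¥90,970.37

Line 1 (J-961, Karesta, 3,140 units, ¥438,438.20):
Base rate for J-961 is 19%.
Origin Karesta is the FTA partner but J-961 is not on the preference list; base rate stands.
The additional-duty order on J-961 targets Zoristan, not Karesta; it does not apply.
Duty = ¥438,438.20 × 19% = ¥83,303.26.
Line 2 (K-896, Karesta, 3,805 units, ¥786,493.50):
Base rate for K-896 is 17% + ¥0.30/unit.
Origin Karesta qualifies under the Velune–Karesta agreement and K-896 is covered: preferential rate Free applies instead.
Duty = ¥786,493.50 × 0% = ¥0.00.
Line 3 (K-283, Karesta, 4,822 kg, ¥129,856.46):
Code K-283 is under a tariff-rate quota (threshold 4,363 kg). In-quota: 4,363 kg at 5%; over-quota: 459 kg at 14.5%.
Pro-rata value split: in-quota = ¥129,856.46 × 4,363/4,822 = ¥117,495.59; over-quota = ¥129,856.46 − ¥117,495.59 = ¥12,360.87.
In-quota duty = ¥117,495.59 × 5% = ¥5,874.78. Over-quota duty = ¥12,360.87 × 14.5% = ¥1,792.33.
Line duty = ¥5,874.78 + ¥1,792.33 = ¥7,667.11.
Total = ¥83,303.26 + ¥0.00 + ¥7,667.11 = ¥90,970.37.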